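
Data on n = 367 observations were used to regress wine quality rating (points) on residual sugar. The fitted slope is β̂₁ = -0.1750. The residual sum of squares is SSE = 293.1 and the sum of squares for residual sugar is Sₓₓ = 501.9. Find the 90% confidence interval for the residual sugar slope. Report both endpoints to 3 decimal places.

(-0.241, -0.109)

MSE = SSE/(n − 2) = 293.1/365 = 0.803014.
SE(β̂₁) = √(MSE/Sₓₓ) = √(0.803014/501.9) = 0.0399993.
df = n − 2 = 365.
t* = t_{0.05, 365} = 1.649039.
Margin = t* × SE = 1.649039 × 0.0399993 = 0.06596.
CI: -0.1750 ± 0.06596 → (-0.241, -0.109).
With 90% confidence, each one-unit increase in residual sugar is associated with a change of between -0.241 and -0.109 points in wine quality rating.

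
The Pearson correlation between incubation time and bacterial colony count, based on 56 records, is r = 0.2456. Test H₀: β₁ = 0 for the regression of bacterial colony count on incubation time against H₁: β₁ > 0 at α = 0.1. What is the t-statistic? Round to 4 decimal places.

t = 1.8618

t = r·√(n − 2)/√(1 − r²) = 0.2456·√54/√0.939681 = 1.8618.
df = n − 2 = 54.
One-sided p ≈ 0.0340, which is < 0.1, so reject H₀.
There is evidence of a linear association between incubation time and bacterial colony count.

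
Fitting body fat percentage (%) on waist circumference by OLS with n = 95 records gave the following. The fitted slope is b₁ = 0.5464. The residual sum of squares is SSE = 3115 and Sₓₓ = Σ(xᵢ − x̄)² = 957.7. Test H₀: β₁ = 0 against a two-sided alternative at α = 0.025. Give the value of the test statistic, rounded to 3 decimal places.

MSE = SSE/(n − 2) = 3115/93 = 33.4946.
SE(b₁) = √(MSE/Sₓₓ) = √(33.4946/957.7) = 0.187013.
t = 0.5464 / 0.187013 = 2.922.
df = n − 2 = 93.
Two-sided p ≈ 0.0044, which is < 0.025, so reject H₀.
There is evidence that waist circumference is associated with body fat percentage.

t = 2.922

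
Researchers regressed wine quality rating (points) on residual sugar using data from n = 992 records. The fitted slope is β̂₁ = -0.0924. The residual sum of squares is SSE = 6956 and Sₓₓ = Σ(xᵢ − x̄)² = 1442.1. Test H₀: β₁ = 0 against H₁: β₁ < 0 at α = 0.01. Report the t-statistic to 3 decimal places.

MSE = SSE/(n − 2) = 6956/990 = 7.02626.
SE(β̂₁) = √(MSE/Sₓₓ) = √(7.02626/1442.1) = 0.0698015.
t = -0.0924 / 0.0698015 = -1.324.
df = n − 2 = 990.
One-sided p ≈ 0.0929, which is ≥ 0.01, so fail to reject H₀.
The data do not give significant evidence that the true slope on residual sugar is negative.

t = -1.324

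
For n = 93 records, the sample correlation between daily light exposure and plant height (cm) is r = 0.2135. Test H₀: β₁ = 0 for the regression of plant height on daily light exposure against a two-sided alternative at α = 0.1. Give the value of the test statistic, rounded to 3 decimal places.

t = 2.085

t = r·√(n − 2)/√(1 − r²) = 0.2135·√91/√0.954418 = 2.085.
df = n − 2 = 91.
Two-sided p ≈ 0.0399, which is < 0.1, so reject H₀.
There is evidence of a linear association between daily light exposure and plant height.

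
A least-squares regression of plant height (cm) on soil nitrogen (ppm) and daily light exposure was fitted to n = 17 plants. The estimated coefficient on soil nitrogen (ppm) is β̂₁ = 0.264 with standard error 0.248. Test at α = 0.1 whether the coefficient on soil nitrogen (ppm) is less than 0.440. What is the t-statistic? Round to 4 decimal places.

t = -0.7097

H₀: β₁ = 0.440 vs H₁: β₁ < 0.440.
t = (β̂₁ − β₁⁰)/SE = (0.264 − 0.440) / 0.248 = -0.7097.
df = n − k − 1 = 17 − 2 − 1 = 14.
One-sided p ≈ 0.2448, which is ≥ 0.1, so fail to reject H₀.
The data do not give significant evidence that the true slope on soil nitrogen (ppm) is below 0.440 cm per unit, holding the other predictors fixed.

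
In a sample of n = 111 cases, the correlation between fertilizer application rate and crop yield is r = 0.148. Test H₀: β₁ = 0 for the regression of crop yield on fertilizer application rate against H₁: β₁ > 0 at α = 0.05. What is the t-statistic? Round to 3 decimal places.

t = r·√(n − 2)/√(1 − r²) = 0.148·√109/√0.978096 = 1.562.
df = n − 2 = 109.
One-sided p ≈ 0.0605, which is ≥ 0.05, so fail to reject H₀.
The data do not give significant evidence of a linear association between fertilizer application rate and crop yield.

t = 1.562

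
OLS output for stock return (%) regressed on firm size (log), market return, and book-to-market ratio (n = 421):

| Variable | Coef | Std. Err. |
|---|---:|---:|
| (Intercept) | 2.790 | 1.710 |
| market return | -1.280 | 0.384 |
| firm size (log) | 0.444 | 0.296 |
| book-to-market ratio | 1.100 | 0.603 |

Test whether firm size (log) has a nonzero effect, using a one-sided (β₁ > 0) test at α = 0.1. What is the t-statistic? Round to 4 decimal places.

t = 1.5000

Read off: b = 0.444, SE = 0.296 for firm size (log).
H₀: β₁ = 0 vs H₁: β₁ > 0.
t = 0.444 / 0.296 = 1.5000.
df = n − k − 1 = 421 − 3 − 1 = 417.
One-sided p ≈ 0.0672, which is < 0.1, so reject H₀.
There is evidence that the true slope on firm size (log) is positive, holding the other predictors fixed.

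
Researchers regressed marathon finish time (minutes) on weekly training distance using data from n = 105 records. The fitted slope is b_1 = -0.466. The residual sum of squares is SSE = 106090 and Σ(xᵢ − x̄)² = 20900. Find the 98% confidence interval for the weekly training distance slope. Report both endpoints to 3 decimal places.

MSE = SSE/(n − 2) = 106090/103 = 1030.
SE(b_1) = √(MSE/Sₓₓ) = √(1030/20900) = 0.221996.
df = n − 2 = 103.
t* = t_{0.01, 103} = 2.363098.
Margin = t* × SE = 2.363098 × 0.221996 = 0.52460.
CI: -0.466 ± 0.52460 → (-0.991, 0.059).
With 98% confidence, each one-unit increase in weekly training distance is associated with a change of between -0.991 and 0.059 minutes in marathon finish time.

(-0.991, 0.059)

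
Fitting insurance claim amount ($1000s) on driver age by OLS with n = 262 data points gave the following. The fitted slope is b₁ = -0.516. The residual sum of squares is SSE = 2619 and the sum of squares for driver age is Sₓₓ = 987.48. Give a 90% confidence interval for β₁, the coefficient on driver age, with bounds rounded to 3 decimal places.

MSE = SSE/(n − 2) = 2619/260 = 10.0731.
SE(b₁) = √(MSE/Sₓₓ) = √(10.0731/987.48) = 0.100999.
df = n − 2 = 260.
t* = t_{0.05, 260} = 1.650735.
Margin = t* × SE = 1.650735 × 0.100999 = 0.16672.
CI: -0.516 ± 0.16672 → (-0.683, -0.349).
With 90% confidence, each one-unit increase in driver age is associated with a change of between -0.683 and -0.349 $1000s in insurance claim amount.

(-0.683, -0.349)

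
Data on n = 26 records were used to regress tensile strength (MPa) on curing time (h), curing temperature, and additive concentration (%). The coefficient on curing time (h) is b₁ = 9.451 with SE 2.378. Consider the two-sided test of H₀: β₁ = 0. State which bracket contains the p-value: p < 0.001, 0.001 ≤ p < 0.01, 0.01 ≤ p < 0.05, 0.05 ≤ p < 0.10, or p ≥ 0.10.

t = 9.451 / 2.378 = 3.974.
df = n − k − 1 = 26 − 3 − 1 = 22.
Two-sided p = 2·P(T_{22} > |t|) ≈ 0.0006.
So p < 0.001.

p < 0.001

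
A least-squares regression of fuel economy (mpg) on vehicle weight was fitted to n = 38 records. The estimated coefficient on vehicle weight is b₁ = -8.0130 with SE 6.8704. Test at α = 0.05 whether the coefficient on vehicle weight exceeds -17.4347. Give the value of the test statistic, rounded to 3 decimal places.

H₀: β₁ = -17.4347 vs H₁: β₁ > -17.4347.
t = (b₁ − β₁⁰)/SE = (-8.0130 − (-17.4347)) / 6.8704 = 1.371.
df = n − 2 = 38 − 2 = 36.
One-sided p ≈ 0.0894, which is ≥ 0.05, so fail to reject H₀.
The data do not give significant evidence that the true slope on vehicle weight exceeds -17.4347 mpg per unit.

t = 1.371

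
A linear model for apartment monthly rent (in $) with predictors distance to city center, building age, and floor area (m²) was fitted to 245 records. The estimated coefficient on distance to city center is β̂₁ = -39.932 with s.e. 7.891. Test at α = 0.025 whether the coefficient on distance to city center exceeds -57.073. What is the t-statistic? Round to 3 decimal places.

H₀: β₁ = -57.073 vs H₁: β₁ > -57.073.
t = (β̂₁ − β₁⁰)/SE = (-39.932 − (-57.073)) / 7.891 = 2.172.
df = n − k − 1 = 245 − 3 − 1 = 241.
One-sided p ≈ 0.0154, which is < 0.025, so reject H₀.
There is evidence that the true slope on distance to city center exceeds -57.073 $ per unit, holding the other predictors fixed.

t = 2.172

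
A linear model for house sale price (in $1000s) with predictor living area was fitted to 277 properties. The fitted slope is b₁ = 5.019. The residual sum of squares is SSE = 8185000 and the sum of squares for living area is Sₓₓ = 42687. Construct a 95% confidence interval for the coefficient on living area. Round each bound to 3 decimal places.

(3.375, 6.663)

MSE = SSE/(n − 2) = 8185000/275 = 29763.6.
SE(b₁) = √(MSE/Sₓₓ) = √(29763.6/42687) = 0.835017.
df = n − 2 = 275.
t* = t_{0.025, 275} = 1.968628.
Margin = t* × SE = 1.968628 × 0.835017 = 1.64384.
CI: 5.019 ± 1.64384 → (3.375, 6.663).
With 95% confidence, each one-unit increase in living area is associated with a change of between 3.375 and 6.663 $1000s in house sale price.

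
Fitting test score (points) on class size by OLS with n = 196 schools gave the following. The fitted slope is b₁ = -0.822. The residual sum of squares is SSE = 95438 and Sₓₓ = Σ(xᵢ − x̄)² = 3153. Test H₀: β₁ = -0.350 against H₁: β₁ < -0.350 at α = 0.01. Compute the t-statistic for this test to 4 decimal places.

t = -1.1949

MSE = SSE/(n − 2) = 95438/194 = 491.948.
SE(b₁) = √(MSE/Sₓₓ) = √(491.948/3153) = 0.395001.
t = (-0.822 − (-0.350)) / 0.395001 = -1.1949.
df = n − 2 = 194.
One-sided p ≈ 0.1168, which is ≥ 0.01, so fail to reject H₀.
The data do not give significant evidence that the true slope on class size is below -0.350 points per unit.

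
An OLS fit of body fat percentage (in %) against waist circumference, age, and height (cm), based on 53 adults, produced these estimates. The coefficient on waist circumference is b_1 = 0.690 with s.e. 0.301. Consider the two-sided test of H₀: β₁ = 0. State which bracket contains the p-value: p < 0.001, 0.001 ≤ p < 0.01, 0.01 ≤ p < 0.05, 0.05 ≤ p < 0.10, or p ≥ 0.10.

0.01 ≤ p < 0.05

t = 0.690 / 0.301 = 2.292.
df = n − k − 1 = 53 − 3 − 1 = 49.
Two-sided p = 2·P(T_{49} > |t|) ≈ 0.0262.
So 0.01 ≤ p < 0.05.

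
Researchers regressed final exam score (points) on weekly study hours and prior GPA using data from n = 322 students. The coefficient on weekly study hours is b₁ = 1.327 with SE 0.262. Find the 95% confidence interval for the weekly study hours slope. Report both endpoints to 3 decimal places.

(0.812, 1.842)

df = n − k − 1 = 322 − 2 − 1 = 319.
t* = t_{0.025, 319} = 1.967428.
Margin = t* × SE = 1.967428 × 0.262 = 0.51547.
CI: 1.327 ± 0.51547 → (0.812, 1.842).
With 95% confidence, each one-unit increase in weekly study hours is associated with a change of between 0.812 and 1.842 points in final exam score, holding the other predictors fixed.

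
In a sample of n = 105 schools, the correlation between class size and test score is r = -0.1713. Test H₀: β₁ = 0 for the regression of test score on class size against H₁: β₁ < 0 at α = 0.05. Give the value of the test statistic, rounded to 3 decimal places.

t = -1.765

t = r·√(n − 2)/√(1 − r²) = -0.1713·√103/√0.970656 = -1.765.
df = n − 2 = 103.
One-sided p ≈ 0.0403, which is < 0.05, so reject H₀.
There is evidence of a linear association between class size and test score.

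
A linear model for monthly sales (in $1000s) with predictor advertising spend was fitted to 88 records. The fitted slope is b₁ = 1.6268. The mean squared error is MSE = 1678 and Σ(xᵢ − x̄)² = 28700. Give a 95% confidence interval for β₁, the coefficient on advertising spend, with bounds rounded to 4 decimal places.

SE(b₁) = √(MSE/Sₓₓ) = √(1678/28700) = 0.241799.
df = n − 2 = 86.
t* = t_{0.025, 86} = 1.987934.
Margin = t* × SE = 1.987934 × 0.241799 = 0.480681.
CI: 1.6268 ± 0.480681 → (1.1461, 2.1075).
With 95% confidence, each one-unit increase in advertising spend is associated with a change of between 1.1461 and 2.1075 $1000s in monthly sales.

(1.1461, 2.1075)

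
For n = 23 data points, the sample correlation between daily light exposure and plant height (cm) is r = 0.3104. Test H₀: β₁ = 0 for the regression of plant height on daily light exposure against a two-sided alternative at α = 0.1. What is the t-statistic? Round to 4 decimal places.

t = 1.4963

t = r·√(n − 2)/√(1 − r²) = 0.3104·√21/√0.903652 = 1.4963.
df = n − 2 = 21.
Two-sided p ≈ 0.1494, which is ≥ 0.1, so fail to reject H₀.
The data do not give significant evidence of a linear association between daily light exposure and plant height.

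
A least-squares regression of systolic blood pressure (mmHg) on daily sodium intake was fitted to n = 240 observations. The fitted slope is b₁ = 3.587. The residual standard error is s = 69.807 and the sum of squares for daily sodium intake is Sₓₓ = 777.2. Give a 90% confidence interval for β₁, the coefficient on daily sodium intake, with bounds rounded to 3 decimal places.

SE(b₁) = s/√Sₓₓ = 69.807/√777.2 = 2.50399.
df = n − 2 = 238.
t* = t_{0.05, 238} = 1.651281.
Margin = t* × SE = 1.651281 × 2.50399 = 4.13479.
CI: 3.587 ± 4.13479 → (-0.548, 7.722).
With 90% confidence, each one-unit increase in daily sodium intake is associated with a change of between -0.548 and 7.722 mmHg in systolic blood pressure.

(-0.548, 7.722)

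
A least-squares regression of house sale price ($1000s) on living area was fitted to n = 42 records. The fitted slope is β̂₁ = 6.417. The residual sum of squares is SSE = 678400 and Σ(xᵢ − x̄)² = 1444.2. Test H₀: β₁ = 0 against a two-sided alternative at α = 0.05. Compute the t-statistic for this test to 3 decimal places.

t = 1.873

MSE = SSE/(n − 2) = 678400/40 = 16960.
SE(β̂₁) = √(MSE/Sₓₓ) = √(16960/1444.2) = 3.42688.
t = 6.417 / 3.42688 = 1.873.
df = n − 2 = 40.
Two-sided p ≈ 0.0685, which is ≥ 0.05, so fail to reject H₀.
The data do not give significant evidence of an association between living area and house sale price.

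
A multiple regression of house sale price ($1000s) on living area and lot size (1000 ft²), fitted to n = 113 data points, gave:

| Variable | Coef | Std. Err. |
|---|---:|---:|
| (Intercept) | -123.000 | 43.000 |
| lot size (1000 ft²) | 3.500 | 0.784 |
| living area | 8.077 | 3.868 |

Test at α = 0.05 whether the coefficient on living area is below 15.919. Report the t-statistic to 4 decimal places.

Read off: b = 8.077, SE = 3.868 for living area.
H₀: β₁ = 15.919 vs H₁: β₁ < 15.919.
t = (8.077 − 15.919) / 3.868 = -2.0274.
df = n − k − 1 = 113 − 2 − 1 = 110.
One-sided p ≈ 0.0225, which is < 0.05, so reject H₀.
There is evidence that the true slope on living area is below 15.919 $1000s per unit, holding the other predictors fixed.

t = -2.0274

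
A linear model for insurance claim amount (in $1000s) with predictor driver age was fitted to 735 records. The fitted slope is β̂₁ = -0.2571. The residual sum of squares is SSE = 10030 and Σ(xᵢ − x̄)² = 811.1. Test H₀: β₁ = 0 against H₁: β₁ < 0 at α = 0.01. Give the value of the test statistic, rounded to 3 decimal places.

MSE = SSE/(n − 2) = 10030/733 = 13.6835.
SE(β̂₁) = √(MSE/Sₓₓ) = √(13.6835/811.1) = 0.129886.
t = -0.2571 / 0.129886 = -1.979.
df = n − 2 = 733.
One-sided p ≈ 0.0241, which is ≥ 0.01, so fail to reject H₀.
The data do not give significant evidence that the true slope on driver age is negative.

t = -1.979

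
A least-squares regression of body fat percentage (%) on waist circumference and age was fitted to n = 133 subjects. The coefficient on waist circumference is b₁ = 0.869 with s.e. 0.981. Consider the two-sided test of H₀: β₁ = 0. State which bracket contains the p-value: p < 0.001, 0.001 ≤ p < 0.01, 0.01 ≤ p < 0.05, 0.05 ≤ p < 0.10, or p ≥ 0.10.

t = 0.869 / 0.981 = 0.886.
df = n − k − 1 = 133 − 2 − 1 = 130.
Two-sided p = 2·P(T_{130} > |t|) ≈ 0.3773.
So p ≥ 0.10.

p ≥ 0.10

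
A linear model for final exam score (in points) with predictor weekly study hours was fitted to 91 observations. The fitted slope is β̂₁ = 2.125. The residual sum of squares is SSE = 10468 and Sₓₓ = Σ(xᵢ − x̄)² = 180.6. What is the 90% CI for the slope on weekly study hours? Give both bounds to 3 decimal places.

MSE = SSE/(n − 2) = 10468/89 = 117.618.
SE(β̂₁) = √(MSE/Sₓₓ) = √(117.618/180.6) = 0.807008.
df = n − 2 = 89.
t* = t_{0.05, 89} = 1.662155.
Margin = t* × SE = 1.662155 × 0.807008 = 1.34137.
CI: 2.125 ± 1.34137 → (0.784, 3.466).
With 90% confidence, each one-unit increase in weekly study hours is associated with a change of between 0.784 and 3.466 points in final exam score.

(0.784, 3.466)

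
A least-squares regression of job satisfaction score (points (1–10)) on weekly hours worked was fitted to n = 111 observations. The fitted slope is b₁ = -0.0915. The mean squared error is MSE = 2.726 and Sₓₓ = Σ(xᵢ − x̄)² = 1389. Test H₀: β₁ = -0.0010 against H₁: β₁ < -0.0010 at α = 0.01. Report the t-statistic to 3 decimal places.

t = -2.043

SE(b₁) = √(MSE/Sₓₓ) = √(2.726/1389) = 0.0443008.
t = (-0.0915 − (-0.0010)) / 0.0443008 = -2.043.
df = n − 2 = 109.
One-sided p ≈ 0.0217, which is ≥ 0.01, so fail to reject H₀.
The data do not give significant evidence that the true slope on weekly hours worked is below -0.0010 points (1–10) per unit.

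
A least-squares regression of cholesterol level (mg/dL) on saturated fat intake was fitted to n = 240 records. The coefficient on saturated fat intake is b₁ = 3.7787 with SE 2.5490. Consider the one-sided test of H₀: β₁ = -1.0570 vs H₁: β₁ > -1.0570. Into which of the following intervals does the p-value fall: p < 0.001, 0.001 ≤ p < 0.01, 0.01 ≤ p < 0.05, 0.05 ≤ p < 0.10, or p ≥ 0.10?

t = (3.7787 − (-1.0570)) / 2.5490 = 1.897.
df = n − 2 = 240 − 2 = 238.
One-sided p = P(T_{238} > t) ≈ 0.0295.
So 0.01 ≤ p < 0.05.

0.01 ≤ p < 0.05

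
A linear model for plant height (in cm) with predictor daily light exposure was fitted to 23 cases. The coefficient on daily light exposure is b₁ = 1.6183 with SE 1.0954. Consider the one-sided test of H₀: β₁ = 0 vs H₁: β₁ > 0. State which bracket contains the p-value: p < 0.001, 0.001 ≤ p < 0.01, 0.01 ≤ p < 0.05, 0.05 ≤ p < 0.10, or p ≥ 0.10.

0.05 ≤ p < 0.10

t = 1.6183 / 1.0954 = 1.477.
df = n − 2 = 23 − 2 = 21.
One-sided p = P(T_{21} > t) ≈ 0.0772.
So 0.05 ≤ p < 0.10.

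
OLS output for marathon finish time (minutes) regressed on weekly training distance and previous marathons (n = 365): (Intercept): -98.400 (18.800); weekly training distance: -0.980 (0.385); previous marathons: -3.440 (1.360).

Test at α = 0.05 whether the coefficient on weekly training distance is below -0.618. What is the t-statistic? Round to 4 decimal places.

t = -0.9403

Read off: b = -0.980, SE = 0.385 for weekly training distance.
H₀: β₁ = -0.618 vs H₁: β₁ < -0.618.
t = (-0.980 − (-0.618)) / 0.385 = -0.9403.
df = n − k − 1 = 365 − 2 − 1 = 362.
One-sided p ≈ 0.1739, which is ≥ 0.05, so fail to reject H₀.
The data do not give significant evidence that the true slope on weekly training distance is below -0.618 minutes per unit, holding the other predictors fixed.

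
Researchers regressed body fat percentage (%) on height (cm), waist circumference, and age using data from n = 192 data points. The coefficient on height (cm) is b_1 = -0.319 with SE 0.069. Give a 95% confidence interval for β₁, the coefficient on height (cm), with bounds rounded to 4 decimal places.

(-0.4551, -0.1829)

df = n − k − 1 = 192 − 3 − 1 = 188.
t* = t_{0.025, 188} = 1.972663.
Margin = t* × SE = 1.972663 × 0.069 = 0.136114.
CI: -0.319 ± 0.136114 → (-0.4551, -0.1829).
With 95% confidence, each one-unit increase in height (cm) is associated with a change of between -0.4551 and -0.1829 % in body fat percentage, holding the other predictors fixed.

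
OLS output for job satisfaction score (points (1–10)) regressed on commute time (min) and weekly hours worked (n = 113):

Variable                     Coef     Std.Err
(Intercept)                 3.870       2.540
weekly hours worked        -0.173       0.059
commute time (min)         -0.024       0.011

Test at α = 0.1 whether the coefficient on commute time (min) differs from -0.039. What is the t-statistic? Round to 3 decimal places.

t = 1.364

Read off: b = -0.024, SE = 0.011 for commute time (min).
H₀: β₁ = -0.039 vs H₁: β₁ ≠ -0.039.
t = (-0.024 − (-0.039)) / 0.011 = 1.364.
df = n − k − 1 = 113 − 2 − 1 = 110.
Two-sided p ≈ 0.1755, which is ≥ 0.1, so fail to reject H₀.
The data are consistent with a true slope of -0.039 points (1–10) per unit of commute time (min), holding the other predictors fixed.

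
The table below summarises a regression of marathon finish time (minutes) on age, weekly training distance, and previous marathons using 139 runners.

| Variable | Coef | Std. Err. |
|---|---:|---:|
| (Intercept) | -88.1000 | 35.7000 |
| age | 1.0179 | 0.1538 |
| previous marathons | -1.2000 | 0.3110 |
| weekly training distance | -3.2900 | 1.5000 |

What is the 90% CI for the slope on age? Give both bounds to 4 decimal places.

(0.7632, 1.2726)

Read off: b = 1.0179, SE = 0.1538 for age.
df = n − k − 1 = 139 − 3 − 1 = 135.
t* = t_{0.05, 135} = 1.656219.
Margin = t* × SE = 1.656219 × 0.1538 = 0.254727.
CI: 1.0179 ± 0.254727 → (0.7632, 1.2726).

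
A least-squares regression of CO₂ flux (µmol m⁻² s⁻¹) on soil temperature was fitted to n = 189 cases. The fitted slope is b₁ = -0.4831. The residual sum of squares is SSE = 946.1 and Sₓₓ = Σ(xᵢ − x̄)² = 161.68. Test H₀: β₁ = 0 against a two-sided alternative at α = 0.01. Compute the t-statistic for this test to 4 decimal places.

MSE = SSE/(n − 2) = 946.1/187 = 5.05936.
SE(b₁) = √(MSE/Sₓₓ) = √(5.05936/161.68) = 0.176897.
t = -0.4831 / 0.176897 = -2.7310.
df = n − 2 = 187.
Two-sided p ≈ 0.0069, which is < 0.01, so reject H₀.
There is evidence that soil temperature is associated with CO₂ flux.

t = -2.7310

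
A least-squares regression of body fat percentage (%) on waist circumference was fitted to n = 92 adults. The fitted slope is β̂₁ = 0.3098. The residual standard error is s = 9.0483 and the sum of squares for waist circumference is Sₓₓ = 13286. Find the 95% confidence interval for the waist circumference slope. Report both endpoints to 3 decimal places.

(0.154, 0.466)

SE(β̂₁) = s/√Sₓₓ = 9.0483/√13286 = 0.0785.
df = n − 2 = 90.
t* = t_{0.025, 90} = 1.986675.
Margin = t* × SE = 1.986675 × 0.0785 = 0.15595.
CI: 0.3098 ± 0.15595 → (0.154, 0.466).
With 95% confidence, each one-unit increase in waist circumference is associated with a change of between 0.154 and 0.466 % in body fat percentage.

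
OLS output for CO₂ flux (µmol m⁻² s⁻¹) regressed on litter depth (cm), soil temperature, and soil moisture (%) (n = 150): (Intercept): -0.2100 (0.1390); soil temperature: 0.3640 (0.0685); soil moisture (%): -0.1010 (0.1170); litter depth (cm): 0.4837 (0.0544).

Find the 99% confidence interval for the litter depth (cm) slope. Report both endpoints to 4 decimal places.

(0.3417, 0.6257)

Read off: b = 0.4837, SE = 0.0544 for litter depth (cm).
df = n − k − 1 = 150 − 3 − 1 = 146.
t* = t_{0.005, 146} = 2.609923.
Margin = t* × SE = 2.609923 × 0.0544 = 0.141980.
CI: 0.4837 ± 0.141980 → (0.3417, 0.6257).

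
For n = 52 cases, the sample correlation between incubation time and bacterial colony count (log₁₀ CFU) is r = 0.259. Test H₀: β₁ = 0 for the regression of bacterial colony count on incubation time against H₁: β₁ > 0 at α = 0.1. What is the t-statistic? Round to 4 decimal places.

t = r·√(n − 2)/√(1 − r²) = 0.259·√50/√0.932919 = 1.8961.
df = n − 2 = 50.
One-sided p ≈ 0.0319, which is < 0.1, so reject H₀.
There is evidence of a linear association between incubation time and bacterial colony count.

t = 1.8961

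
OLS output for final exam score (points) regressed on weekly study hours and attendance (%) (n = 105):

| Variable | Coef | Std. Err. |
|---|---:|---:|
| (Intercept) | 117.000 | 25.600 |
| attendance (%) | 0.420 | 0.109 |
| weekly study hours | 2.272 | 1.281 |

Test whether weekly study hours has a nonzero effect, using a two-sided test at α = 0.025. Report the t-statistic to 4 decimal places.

Read off: b = 2.272, SE = 1.281 for weekly study hours.
H₀: β₁ = 0 vs H₁: β₁ ≠ 0.
t = 2.272 / 1.281 = 1.7736.
df = n − k − 1 = 105 − 2 − 1 = 102.
Two-sided p ≈ 0.0791, which is ≥ 0.025, so fail to reject H₀.
The data do not give significant evidence of an association between weekly study hours and final exam score, after adjusting for the other predictors.

t = 1.7736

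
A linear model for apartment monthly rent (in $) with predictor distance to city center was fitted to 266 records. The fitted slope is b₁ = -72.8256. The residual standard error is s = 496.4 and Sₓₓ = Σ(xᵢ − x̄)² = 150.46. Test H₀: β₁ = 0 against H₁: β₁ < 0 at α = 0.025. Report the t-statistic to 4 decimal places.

SE(b₁) = s/√Sₓₓ = 496.4/√150.46 = 40.4689.
t = -72.8256 / 40.4689 = -1.7995.
df = n − 2 = 264.
One-sided p ≈ 0.0365, which is ≥ 0.025, so fail to reject H₀.
The data do not give significant evidence that the true slope on distance to city center is negative.

t = -1.7995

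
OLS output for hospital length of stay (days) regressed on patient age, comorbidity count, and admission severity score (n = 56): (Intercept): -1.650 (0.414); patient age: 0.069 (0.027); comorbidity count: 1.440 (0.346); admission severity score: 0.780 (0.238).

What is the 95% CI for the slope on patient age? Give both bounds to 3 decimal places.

Read off: b = 0.069, SE = 0.027 for patient age.
df = n − k − 1 = 56 − 3 − 1 = 52.
t* = t_{0.025, 52} = 2.006647.
Margin = t* × SE = 2.006647 × 0.027 = 0.05418.
CI: 0.069 ± 0.05418 → (0.015, 0.123).

(0.015, 0.123)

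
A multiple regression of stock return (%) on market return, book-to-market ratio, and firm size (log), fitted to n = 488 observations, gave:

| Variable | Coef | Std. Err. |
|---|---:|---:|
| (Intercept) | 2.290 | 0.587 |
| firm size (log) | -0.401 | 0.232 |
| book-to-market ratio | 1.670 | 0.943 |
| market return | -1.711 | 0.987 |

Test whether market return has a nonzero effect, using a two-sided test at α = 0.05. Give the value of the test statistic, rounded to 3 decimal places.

t = -1.734

Read off: b = -1.711, SE = 0.987 for market return.
H₀: β₁ = 0 vs H₁: β₁ ≠ 0.
t = -1.711 / 0.987 = -1.734.
df = n − k − 1 = 488 − 3 − 1 = 484.
Two-sided p ≈ 0.0836, which is ≥ 0.05, so fail to reject H₀.
The data do not give significant evidence of an association between market return and stock return, after adjusting for the other predictors.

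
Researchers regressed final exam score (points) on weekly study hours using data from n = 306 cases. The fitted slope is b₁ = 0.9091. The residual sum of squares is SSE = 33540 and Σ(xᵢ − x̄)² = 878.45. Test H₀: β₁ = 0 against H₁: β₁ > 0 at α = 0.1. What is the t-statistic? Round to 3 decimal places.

t = 2.565

MSE = SSE/(n − 2) = 33540/304 = 110.329.
SE(b₁) = √(MSE/Sₓₓ) = √(110.329/878.45) = 0.354394.
t = 0.9091 / 0.354394 = 2.565.
df = n − 2 = 304.
One-sided p ≈ 0.0054, which is < 0.1, so reject H₀.
There is evidence that the true slope on weekly study hours is positive.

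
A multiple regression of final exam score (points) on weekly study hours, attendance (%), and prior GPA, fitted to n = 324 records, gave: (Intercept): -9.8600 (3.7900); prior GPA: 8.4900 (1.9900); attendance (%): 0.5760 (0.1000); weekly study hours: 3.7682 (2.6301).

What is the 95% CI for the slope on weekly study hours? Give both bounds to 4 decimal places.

Read off: b = 3.7682, SE = 2.6301 for weekly study hours.
df = n − k − 1 = 324 − 3 − 1 = 320.
t* = t_{0.025, 320} = 1.967405.
Margin = t* × SE = 1.967405 × 2.6301 = 5.174472.
CI: 3.7682 ± 5.174472 → (-1.4063, 8.9427).

(-1.4063, 8.9427)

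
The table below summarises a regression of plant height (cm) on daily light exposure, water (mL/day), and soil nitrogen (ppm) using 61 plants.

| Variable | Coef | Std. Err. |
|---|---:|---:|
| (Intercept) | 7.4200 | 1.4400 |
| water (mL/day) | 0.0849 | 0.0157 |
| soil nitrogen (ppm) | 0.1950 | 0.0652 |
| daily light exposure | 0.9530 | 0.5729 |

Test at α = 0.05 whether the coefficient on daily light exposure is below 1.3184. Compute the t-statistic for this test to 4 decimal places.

Read off: b = 0.9530, SE = 0.5729 for daily light exposure.
H₀: β₁ = 1.3184 vs H₁: β₁ < 1.3184.
t = (0.9530 − 1.3184) / 0.5729 = -0.6378.
df = n − k − 1 = 61 − 3 − 1 = 57.
One-sided p ≈ 0.2631, which is ≥ 0.05, so fail to reject H₀.
The data do not give significant evidence that the true slope on daily light exposure is below 1.3184 cm per unit, holding the other predictors fixed.

t = -0.6378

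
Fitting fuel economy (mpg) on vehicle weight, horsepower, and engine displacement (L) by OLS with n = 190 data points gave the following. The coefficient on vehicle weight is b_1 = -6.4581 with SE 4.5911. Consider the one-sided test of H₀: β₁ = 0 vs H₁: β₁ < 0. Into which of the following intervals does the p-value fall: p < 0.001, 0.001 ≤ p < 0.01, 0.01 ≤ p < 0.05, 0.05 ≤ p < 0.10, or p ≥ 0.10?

t = -6.4581 / 4.5911 = -1.407.
df = n − k − 1 = 190 − 3 − 1 = 186.
One-sided p = P(T_{186} < t) ≈ 0.0806.
So 0.05 ≤ p < 0.10.

0.05 ≤ p < 0.10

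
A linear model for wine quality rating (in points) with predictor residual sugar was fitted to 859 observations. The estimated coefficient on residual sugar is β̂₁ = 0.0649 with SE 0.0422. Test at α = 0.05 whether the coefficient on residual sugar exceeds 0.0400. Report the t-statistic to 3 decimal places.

t = 0.590

H₀: β₁ = 0.0400 vs H₁: β₁ > 0.0400.
t = (β̂₁ − β₁⁰)/SE = (0.0649 − 0.0400) / 0.0422 = 0.590.
df = n − 2 = 859 − 2 = 857.
One-sided p ≈ 0.2777, which is ≥ 0.05, so fail to reject H₀.
The data do not give significant evidence that the true slope on residual sugar exceeds 0.0400 points per unit.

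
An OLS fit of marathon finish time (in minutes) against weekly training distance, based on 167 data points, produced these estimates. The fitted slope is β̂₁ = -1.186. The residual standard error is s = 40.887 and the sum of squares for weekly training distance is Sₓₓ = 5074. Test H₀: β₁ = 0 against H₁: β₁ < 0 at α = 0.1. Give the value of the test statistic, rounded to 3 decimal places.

t = -2.066

SE(β̂₁) = s/√Sₓₓ = 40.887/√5074 = 0.573998.
t = -1.186 / 0.573998 = -2.066.
df = n − 2 = 165.
One-sided p ≈ 0.0202, which is < 0.1, so reject H₀.
There is evidence that the true slope on weekly training distance is negative.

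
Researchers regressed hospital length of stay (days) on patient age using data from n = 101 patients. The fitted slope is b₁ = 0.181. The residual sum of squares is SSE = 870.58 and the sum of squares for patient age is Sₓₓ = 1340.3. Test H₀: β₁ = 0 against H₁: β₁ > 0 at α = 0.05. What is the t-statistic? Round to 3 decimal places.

MSE = SSE/(n − 2) = 870.58/99 = 8.79374.
SE(b₁) = √(MSE/Sₓₓ) = √(8.79374/1340.3) = 0.0810001.
t = 0.181 / 0.0810001 = 2.235.
df = n − 2 = 99.
One-sided p ≈ 0.0138, which is < 0.05, so reject H₀.
There is evidence that the true slope on patient age is positive.

t = 2.235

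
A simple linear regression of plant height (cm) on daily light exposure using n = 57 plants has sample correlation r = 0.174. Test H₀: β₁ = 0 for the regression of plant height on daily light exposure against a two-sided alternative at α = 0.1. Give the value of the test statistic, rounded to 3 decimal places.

t = r·√(n − 2)/√(1 − r²) = 0.174·√55/√0.969724 = 1.310.
df = n − 2 = 55.
Two-sided p ≈ 0.1955, which is ≥ 0.1, so fail to reject H₀.
The data do not give significant evidence of a linear association between daily light exposure and plant height.

t = 1.310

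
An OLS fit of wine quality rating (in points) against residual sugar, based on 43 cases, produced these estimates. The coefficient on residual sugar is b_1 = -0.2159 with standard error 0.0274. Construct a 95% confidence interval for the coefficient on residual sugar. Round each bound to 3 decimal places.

(-0.271, -0.161)

df = n − 2 = 43 − 2 = 41.
t* = t_{0.025, 41} = 2.019541.
Margin = t* × SE = 2.019541 × 0.0274 = 0.05534.
CI: -0.2159 ± 0.05534 → (-0.271, -0.161).
With 95% confidence, each one-unit increase in residual sugar is associated with a change of between -0.271 and -0.161 points in wine quality rating.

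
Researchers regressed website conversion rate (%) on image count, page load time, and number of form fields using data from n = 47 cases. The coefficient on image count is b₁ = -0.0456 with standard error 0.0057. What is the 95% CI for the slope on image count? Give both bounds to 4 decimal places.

df = n − k − 1 = 47 − 3 − 1 = 43.
t* = t_{0.025, 43} = 2.016692.
Margin = t* × SE = 2.016692 × 0.0057 = 0.011495.
CI: -0.0456 ± 0.011495 → (-0.0571, -0.0341).
With 95% confidence, each one-unit increase in image count is associated with a change of between -0.0571 and -0.0341 % in website conversion rate, holding the other predictors fixed.

(-0.0571, -0.0341)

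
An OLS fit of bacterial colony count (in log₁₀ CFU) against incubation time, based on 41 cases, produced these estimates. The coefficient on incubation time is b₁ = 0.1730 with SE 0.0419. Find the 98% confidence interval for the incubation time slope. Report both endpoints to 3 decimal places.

df = n − 2 = 41 − 2 = 39.
t* = t_{0.01, 39} = 2.425841.
Margin = t* × SE = 2.425841 × 0.0419 = 0.10164.
CI: 0.1730 ± 0.10164 → (0.071, 0.275).
With 98% confidence, each one-unit increase in incubation time is associated with a change of between 0.071 and 0.275 log₁₀ CFU in bacterial colony count.

(0.071, 0.275)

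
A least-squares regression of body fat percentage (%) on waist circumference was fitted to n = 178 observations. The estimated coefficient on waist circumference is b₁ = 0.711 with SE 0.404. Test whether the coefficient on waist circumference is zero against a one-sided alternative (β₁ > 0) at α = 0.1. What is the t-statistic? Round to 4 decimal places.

t = 1.7599

H₀: β₁ = 0 vs H₁: β₁ > 0.
t = (b₁ − β₁⁰)/SE = 0.711 / 0.404 = 1.7599.
df = n − 2 = 178 − 2 = 176.
One-sided p ≈ 0.0401, which is < 0.1, so reject H₀.
There is evidence that the true slope on waist circumference is positive.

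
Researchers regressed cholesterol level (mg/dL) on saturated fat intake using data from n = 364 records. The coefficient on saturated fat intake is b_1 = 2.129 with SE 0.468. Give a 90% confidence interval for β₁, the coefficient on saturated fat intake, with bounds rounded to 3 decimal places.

df = n − 2 = 364 − 2 = 362.
t* = t_{0.05, 362} = 1.649074.
Margin = t* × SE = 1.649074 × 0.468 = 0.77177.
CI: 2.129 ± 0.77177 → (1.357, 2.901).
With 90% confidence, each one-unit increase in saturated fat intake is associated with a change of between 1.357 and 2.901 mg/dL in cholesterol level.

(1.357, 2.901)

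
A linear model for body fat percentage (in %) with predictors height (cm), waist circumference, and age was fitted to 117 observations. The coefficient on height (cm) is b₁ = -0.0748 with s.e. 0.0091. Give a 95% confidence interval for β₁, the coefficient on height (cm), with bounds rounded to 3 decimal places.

(-0.093, -0.057)

df = n − k − 1 = 117 − 3 − 1 = 113.
t* = t_{0.025, 113} = 1.98118.
Margin = t* × SE = 1.98118 × 0.0091 = 0.01803.
CI: -0.0748 ± 0.01803 → (-0.093, -0.057).
With 95% confidence, each one-unit increase in height (cm) is associated with a change of between -0.093 and -0.057 % in body fat percentage, holding the other predictors fixed.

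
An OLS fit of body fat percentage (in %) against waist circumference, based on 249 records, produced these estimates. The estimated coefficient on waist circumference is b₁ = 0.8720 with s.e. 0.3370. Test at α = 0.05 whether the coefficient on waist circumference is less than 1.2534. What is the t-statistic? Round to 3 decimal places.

H₀: β₁ = 1.2534 vs H₁: β₁ < 1.2534.
t = (b₁ − β₁⁰)/SE = (0.8720 − 1.2534) / 0.3370 = -1.132.
df = n − 2 = 249 − 2 = 247.
One-sided p ≈ 0.1294, which is ≥ 0.05, so fail to reject H₀.
The data do not give significant evidence that the true slope on waist circumference is below 1.2534 % per unit.

t = -1.132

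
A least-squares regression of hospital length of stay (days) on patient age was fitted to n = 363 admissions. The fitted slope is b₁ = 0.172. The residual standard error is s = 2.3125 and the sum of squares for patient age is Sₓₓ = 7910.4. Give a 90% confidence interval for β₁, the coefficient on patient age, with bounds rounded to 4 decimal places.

(0.1291, 0.2149)

SE(b₁) = s/√Sₓₓ = 2.3125/√7910.4 = 0.0260005.
df = n − 2 = 361.
t* = t_{0.05, 361} = 1.649086.
Margin = t* × SE = 1.649086 × 0.0260005 = 0.042877.
CI: 0.172 ± 0.042877 → (0.1291, 0.2149).
With 90% confidence, each one-unit increase in patient age is associated with a change of between 0.1291 and 0.2149 days in hospital length of stay.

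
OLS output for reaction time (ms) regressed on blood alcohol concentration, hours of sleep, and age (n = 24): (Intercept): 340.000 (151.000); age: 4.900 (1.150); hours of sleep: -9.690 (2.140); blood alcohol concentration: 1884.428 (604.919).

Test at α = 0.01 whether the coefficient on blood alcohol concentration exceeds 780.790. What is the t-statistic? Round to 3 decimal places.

t = 1.824

Read off: b = 1884.428, SE = 604.919 for blood alcohol concentration.
H₀: β₁ = 780.790 vs H₁: β₁ > 780.790.
t = (1884.428 − 780.790) / 604.919 = 1.824.
df = n − k − 1 = 24 − 3 − 1 = 20.
One-sided p ≈ 0.0415, which is ≥ 0.01, so fail to reject H₀.
The data do not give significant evidence that the true slope on blood alcohol concentration exceeds 780.790 ms per unit, holding the other predictors fixed.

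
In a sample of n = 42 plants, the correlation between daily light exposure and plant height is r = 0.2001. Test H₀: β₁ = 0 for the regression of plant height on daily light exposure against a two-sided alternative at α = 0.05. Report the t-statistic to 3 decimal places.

t = 1.292

t = r·√(n − 2)/√(1 − r²) = 0.2001·√40/√0.95996 = 1.292.
df = n − 2 = 40.
Two-sided p ≈ 0.2039, which is ≥ 0.05, so fail to reject H₀.
The data do not give significant evidence of a linear association between daily light exposure and plant height.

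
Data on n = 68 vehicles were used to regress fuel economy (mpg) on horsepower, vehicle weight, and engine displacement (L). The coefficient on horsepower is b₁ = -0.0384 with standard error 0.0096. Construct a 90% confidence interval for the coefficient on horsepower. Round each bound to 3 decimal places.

df = n − k − 1 = 68 − 3 − 1 = 64.
t* = t_{0.05, 64} = 1.669013.
Margin = t* × SE = 1.669013 × 0.0096 = 0.01602.
CI: -0.0384 ± 0.01602 → (-0.054, -0.022).
With 90% confidence, each one-unit increase in horsepower is associated with a change of between -0.054 and -0.022 mpg in fuel economy, holding the other predictors fixed.

(-0.054, -0.022)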